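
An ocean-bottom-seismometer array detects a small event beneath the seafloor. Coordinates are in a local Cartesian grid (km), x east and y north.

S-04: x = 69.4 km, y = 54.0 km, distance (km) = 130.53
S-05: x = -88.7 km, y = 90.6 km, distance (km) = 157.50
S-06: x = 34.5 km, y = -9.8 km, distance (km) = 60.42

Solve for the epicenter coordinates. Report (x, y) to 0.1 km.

x ≈ -12.8 km, y ≈ -47.4 km

Circle about each station: (x − 69.4)² + (y − 54.0)² = 130.53²; (x + 88.7)² + (y − 90.6)² = 157.50²; (x − 34.5)² + (y + 9.8)² = 60.42².
Subtracting pairs of circle equations eliminates x²+y² and gives linear equations (the radical axes):
-316.2 x + 73.2 y = 575.52
-69.8 x − 127.6 y = 6941.43
Solving the 2×2 system: x ≈ -12.8, y ≈ -47.4 km.
Check against S-04 (with the unrounded x, y): √((x − 69.4)²+(y − 54.0)²) = 130.53 ≈ 130.53 km. ✓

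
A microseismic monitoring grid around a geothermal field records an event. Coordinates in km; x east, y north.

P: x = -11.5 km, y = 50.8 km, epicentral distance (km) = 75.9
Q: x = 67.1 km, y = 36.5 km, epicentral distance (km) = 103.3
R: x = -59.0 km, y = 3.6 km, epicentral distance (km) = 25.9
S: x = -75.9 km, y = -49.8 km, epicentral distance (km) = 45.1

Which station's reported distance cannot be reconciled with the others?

Q

Solve using three stations at a time. Using P, R, S (subtract circle equations pairwise → linear system) gives (x, y) ≈ (-44.2, -17.7).
Distances from that point to each station vs reported:
  P: calculated 75.9 vs reported 75.9 → residual 0.0 km
  Q: calculated 123.8 vs reported 103.3 → residual 20.5 km
  R: calculated 25.9 vs reported 25.9 → residual 0.0 km
  S: calculated 45.1 vs reported 45.1 → residual 0.0 km
P, R, S are mutually consistent (residuals ≈ 0); Q is off by 20.5 km.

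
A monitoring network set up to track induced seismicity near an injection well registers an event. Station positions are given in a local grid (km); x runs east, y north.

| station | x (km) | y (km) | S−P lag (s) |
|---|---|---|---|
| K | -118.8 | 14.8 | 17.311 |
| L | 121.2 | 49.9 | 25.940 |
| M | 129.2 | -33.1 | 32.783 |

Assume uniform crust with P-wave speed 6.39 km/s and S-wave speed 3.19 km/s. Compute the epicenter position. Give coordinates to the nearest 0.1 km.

x ≈ -38.9 km, y ≈ 90.8 km

Distance from S−P lag: d = Δt · v_P v_S / (v_P − v_S) = Δt · (6.39·3.19)/(6.39−3.19) ≈ 6.3700·Δt.
So d_K = 110.27, d_L = 165.24, d_M = 208.83 km.
Circle about each station: (x + 118.8)² + (y − 14.8)² = 110.27²; (x − 121.2)² + (y − 49.9)² = 165.24²; (x − 129.2)² + (y + 33.1)² = 208.83².
Subtracting the K equation from the L and M equations removes the quadratic terms:
480.0 x + 70.2 y = -12297.81
496.0 x − 95.8 y = -27994.73
Solving the 2×2 system: x ≈ -38.9, y ≈ 90.8 km.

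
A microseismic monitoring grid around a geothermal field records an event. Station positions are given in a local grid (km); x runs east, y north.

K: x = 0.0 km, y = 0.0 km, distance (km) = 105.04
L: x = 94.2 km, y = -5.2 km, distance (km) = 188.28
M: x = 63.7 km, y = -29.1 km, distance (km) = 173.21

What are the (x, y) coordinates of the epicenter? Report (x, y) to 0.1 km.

Circle about each station: x² + y² = 105.04²; (x − 94.2)² + (y + 5.2)² = 188.28²; (x − 63.7)² + (y + 29.1)² = 173.21².
Subtracting the K equation from the L and M equations removes the quadratic terms:
188.4 x − 10.4 y = -15515.28
127.4 x − 58.2 y = -14063.80
Solving the 2×2 system: x ≈ -78.5, y ≈ 69.8 km.

x ≈ -78.5 km, y ≈ 69.8 km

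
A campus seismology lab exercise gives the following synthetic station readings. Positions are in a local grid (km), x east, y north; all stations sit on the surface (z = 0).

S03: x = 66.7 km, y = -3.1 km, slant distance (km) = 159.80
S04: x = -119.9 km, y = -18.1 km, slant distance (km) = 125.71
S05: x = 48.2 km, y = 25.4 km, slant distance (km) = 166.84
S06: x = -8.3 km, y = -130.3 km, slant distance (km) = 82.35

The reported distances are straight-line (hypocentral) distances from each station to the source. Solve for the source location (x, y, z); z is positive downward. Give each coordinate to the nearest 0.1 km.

Each station gives a sphere (x−x_i)² + (y−y_i)² + z² = d_i² (stations at z=0).
Subtracting the S03 sphere from S04 and S05: z² cancels, leaving linear equations in x and y:
-373.2 x − 30.0 y = 19978.16
-37.0 x + 57.0 y = -3789.65
Solving: x ≈ -45.798, y ≈ -96.213 km (keep extra digits for the depth step; rounded: -45.8, -96.2).
Then from the S03 sphere: z² = 159.80² − (x − 66.7)² − (y + 3.1)² with x = -45.798, y = -96.213, so z ≈ 64.886 ≈ 64.9 km.

x ≈ -45.8 km, y ≈ -96.2 km, depth ≈ 64.9 km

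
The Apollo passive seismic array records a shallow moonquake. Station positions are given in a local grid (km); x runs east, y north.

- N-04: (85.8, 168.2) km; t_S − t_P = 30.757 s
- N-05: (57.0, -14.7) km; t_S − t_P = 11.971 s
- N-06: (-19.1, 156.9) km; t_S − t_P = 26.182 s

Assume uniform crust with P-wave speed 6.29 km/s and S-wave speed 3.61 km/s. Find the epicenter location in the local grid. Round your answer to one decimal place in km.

(-31.3, -64.6)

Distance from S−P lag: d = Δt · v_P v_S / (v_P − v_S) = Δt · (6.29·3.61)/(6.29−3.61) ≈ 8.4727·Δt.
So d_N-04 = 260.60, d_N-05 = 101.43, d_N-06 = 221.83 km.
Circle about each station: (x − 85.8)² + (y − 168.2)² = 260.60²; (x − 57.0)² + (y + 14.7)² = 101.43²; (x + 19.1)² + (y − 156.9)² = 221.83².
Subtracting pairs of circle equations eliminates x²+y² and gives linear equations (the radical axes):
-57.6 x − 365.8 y = 25436.53
-209.8 x − 22.6 y = 8033.35
Solving the 2×2 system: x ≈ -31.3, y ≈ -64.6 km.
Check against N-04 (with the unrounded x, y): √((x − 85.8)²+(y − 168.2)²) = 260.61 ≈ 260.60 km. ✓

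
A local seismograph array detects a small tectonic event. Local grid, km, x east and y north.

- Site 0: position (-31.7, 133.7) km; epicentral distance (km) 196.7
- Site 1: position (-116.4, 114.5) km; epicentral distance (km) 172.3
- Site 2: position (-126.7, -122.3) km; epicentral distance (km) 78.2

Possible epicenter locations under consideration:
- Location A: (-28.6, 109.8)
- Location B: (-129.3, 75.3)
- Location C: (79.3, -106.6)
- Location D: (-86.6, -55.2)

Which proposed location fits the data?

For each candidate, compare |candidate − station| to the reported distance:
Location A: residuals Site 0 172.6, Site 1 84.4, Site 2 173.8 → max 173.8 km
Location B: residuals Site 0 83.0, Site 1 131.0, Site 2 119.4 → max 131.0 km
Location C: residuals Site 0 68.0, Site 1 123.0, Site 2 128.4 → max 128.4 km
Location D: residuals Site 0 0.0, Site 1 0.0, Site 2 0.0 → max 0.0 km
Only Location D has all residuals ≈ 0.

Location D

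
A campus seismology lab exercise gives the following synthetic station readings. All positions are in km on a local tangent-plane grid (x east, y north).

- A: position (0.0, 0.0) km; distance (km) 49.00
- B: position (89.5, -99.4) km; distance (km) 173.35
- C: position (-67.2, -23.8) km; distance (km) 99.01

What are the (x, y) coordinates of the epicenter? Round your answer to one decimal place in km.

Circle about each station: x² + y² = 49.00²; (x − 89.5)² + (y + 99.4)² = 173.35²; (x + 67.2)² + (y + 23.8)² = 99.01².
Subtracting the A equation from the B and C equations removes the quadratic terms:
179.0 x − 198.8 y = -9758.61
-134.4 x − 47.6 y = -2319.70
Solving the 2×2 system: x ≈ -0.1, y ≈ 49.0 km.

(-0.1, 49.0)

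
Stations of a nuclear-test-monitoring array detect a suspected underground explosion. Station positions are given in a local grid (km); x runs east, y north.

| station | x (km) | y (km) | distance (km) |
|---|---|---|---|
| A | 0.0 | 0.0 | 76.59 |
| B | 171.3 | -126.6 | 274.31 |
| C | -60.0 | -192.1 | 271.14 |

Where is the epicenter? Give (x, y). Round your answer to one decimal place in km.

Circle about each station: x² + y² = 76.59²; (x − 171.3)² + (y + 126.6)² = 274.31²; (x + 60.0)² + (y + 192.1)² = 271.14².
Subtracting pairs of circle equations eliminates x²+y² and gives linear equations (the radical axes):
342.6 x − 253.2 y = -24008.70
-120.0 x − 384.2 y = -27148.46
Solving the 2×2 system: x ≈ -14.5, y ≈ 75.2 km.

x ≈ -14.5 km, y ≈ 75.2 km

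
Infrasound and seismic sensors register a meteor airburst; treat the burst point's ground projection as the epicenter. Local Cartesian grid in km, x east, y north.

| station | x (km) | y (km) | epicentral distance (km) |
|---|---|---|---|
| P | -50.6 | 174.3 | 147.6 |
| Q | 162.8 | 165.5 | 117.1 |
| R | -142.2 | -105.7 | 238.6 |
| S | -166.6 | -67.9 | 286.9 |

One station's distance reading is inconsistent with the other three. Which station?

Solve using three stations at a time. Using P, Q, S (subtract circle equations pairwise → linear system) gives (x, y) ≈ (71.8, 91.8).
Distances from that point to each station vs reported:
  P: calculated 147.6 vs reported 147.6 → residual 0.0 km
  Q: calculated 117.1 vs reported 117.1 → residual 0.0 km
  R: calculated 291.2 vs reported 238.6 → residual 52.6 km
  S: calculated 286.9 vs reported 286.9 → residual 0.0 km
P, Q, S are mutually consistent (residuals ≈ 0); R is off by 52.6 km.

R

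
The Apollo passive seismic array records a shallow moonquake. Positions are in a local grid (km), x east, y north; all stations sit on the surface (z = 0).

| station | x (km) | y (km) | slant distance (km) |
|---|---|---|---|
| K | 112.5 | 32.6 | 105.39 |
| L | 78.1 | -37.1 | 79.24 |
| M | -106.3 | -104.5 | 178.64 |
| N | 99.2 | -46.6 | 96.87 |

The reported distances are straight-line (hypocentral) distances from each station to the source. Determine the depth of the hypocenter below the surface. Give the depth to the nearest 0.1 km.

depth ≈ 55.7 km

Each station gives a sphere (x−x_i)² + (y−y_i)² + z² = d_i² (stations at z=0).
Subtracting the K sphere from L and M: z² cancels, leaving linear equations in x and y:
-68.8 x − 139.4 y = -1414.92
-437.6 x − 274.2 y = -12304.27
Solving: x ≈ 31.499, y ≈ -5.396 km (keep extra digits for the depth step; rounded: 31.5, -5.4).
Then from the K sphere: z² = 105.39² − (x − 112.5)² − (y − 32.6)² with x = 31.499, y = -5.396, so z ≈ 55.697 ≈ 55.7 km.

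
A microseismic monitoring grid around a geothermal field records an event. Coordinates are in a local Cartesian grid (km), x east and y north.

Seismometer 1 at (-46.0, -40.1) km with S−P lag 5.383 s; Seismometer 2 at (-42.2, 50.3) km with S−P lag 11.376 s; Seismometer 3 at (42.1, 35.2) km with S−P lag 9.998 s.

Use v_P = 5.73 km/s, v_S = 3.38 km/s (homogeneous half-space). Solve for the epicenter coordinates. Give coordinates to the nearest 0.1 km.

Distance from S−P lag: d = Δt · v_P v_S / (v_P − v_S) = Δt · (5.73·3.38)/(5.73−3.38) ≈ 8.2414·Δt.
So d_Seismometer 1 = 44.36, d_Seismometer 2 = 93.75, d_Seismometer 3 = 82.40 km.
Circle about each station: (x + 46.0)² + (y + 40.1)² = 44.36²; (x + 42.2)² + (y − 50.3)² = 93.75²; (x − 42.1)² + (y − 35.2)² = 82.40².
Subtracting pairs of circle equations eliminates x²+y² and gives linear equations (the radical axes):
7.6 x + 180.8 y = -6234.33
176.2 x + 150.6 y = -5534.51
Solving the 2×2 system: x ≈ -2.0, y ≈ -34.4 km.

x ≈ -2.0 km, y ≈ -34.4 km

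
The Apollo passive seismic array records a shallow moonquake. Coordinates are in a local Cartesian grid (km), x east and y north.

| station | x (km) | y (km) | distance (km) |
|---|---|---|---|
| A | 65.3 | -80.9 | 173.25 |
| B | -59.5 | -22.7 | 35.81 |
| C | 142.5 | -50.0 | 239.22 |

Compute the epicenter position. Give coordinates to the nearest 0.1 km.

Circle about each station: (x − 65.3)² + (y + 80.9)² = 173.25²; (x + 59.5)² + (y + 22.7)² = 35.81²; (x − 142.5)² + (y + 50.0)² = 239.22².
Subtracting the A equation from the B and C equations removes the quadratic terms:
-249.6 x + 116.4 y = 21979.85
154.4 x + 61.8 y = -15213.30
Solving the 2×2 system: x ≈ -93.7, y ≈ -12.1 km.

(-93.7, -12.1)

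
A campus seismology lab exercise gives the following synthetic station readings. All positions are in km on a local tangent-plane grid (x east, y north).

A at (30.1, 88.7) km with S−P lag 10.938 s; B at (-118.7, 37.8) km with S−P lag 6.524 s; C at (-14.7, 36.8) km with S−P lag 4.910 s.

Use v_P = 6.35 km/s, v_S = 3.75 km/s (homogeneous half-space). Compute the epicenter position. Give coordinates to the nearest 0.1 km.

Distance from S−P lag: d = Δt · v_P v_S / (v_P − v_S) = Δt · (6.35·3.75)/(6.35−3.75) ≈ 9.1587·Δt.
So d_A = 100.18, d_B = 59.75, d_C = 44.97 km.
Circle about each station: (x − 30.1)² + (y − 88.7)² = 100.18²; (x + 118.7)² + (y − 37.8)² = 59.75²; (x + 14.7)² + (y − 36.8)² = 44.97².
Subtracting the A equation from the B and C equations removes the quadratic terms:
-297.6 x − 101.8 y = 13210.80
-89.6 x − 103.8 y = 810.36
Solving the 2×2 system: x ≈ -59.2, y ≈ 43.3 km.
Check against A (with the unrounded x, y): √((x − 30.1)²+(y − 88.7)²) = 100.18 ≈ 100.18 km. ✓

x ≈ -59.2 km, y ≈ 43.3 km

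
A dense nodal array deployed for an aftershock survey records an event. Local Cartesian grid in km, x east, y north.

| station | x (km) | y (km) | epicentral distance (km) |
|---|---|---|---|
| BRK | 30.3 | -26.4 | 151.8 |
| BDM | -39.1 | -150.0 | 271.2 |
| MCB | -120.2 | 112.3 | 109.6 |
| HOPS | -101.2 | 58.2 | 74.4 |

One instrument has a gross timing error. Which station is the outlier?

Solve using three stations at a time. Using BRK, BDM, MCB (subtract circle equations pairwise → linear system) gives (x, y) ≈ (-10.8, 119.7).
Distances from that point to each station vs reported:
  BRK: calculated 151.8 vs reported 151.8 → residual 0.0 km
  BDM: calculated 271.2 vs reported 271.2 → residual 0.0 km
  MCB: calculated 109.6 vs reported 109.6 → residual 0.0 km
  HOPS: calculated 109.3 vs reported 74.4 → residual 34.9 km
BRK, BDM, MCB are mutually consistent (residuals ≈ 0); HOPS is off by 34.9 km.

HOPS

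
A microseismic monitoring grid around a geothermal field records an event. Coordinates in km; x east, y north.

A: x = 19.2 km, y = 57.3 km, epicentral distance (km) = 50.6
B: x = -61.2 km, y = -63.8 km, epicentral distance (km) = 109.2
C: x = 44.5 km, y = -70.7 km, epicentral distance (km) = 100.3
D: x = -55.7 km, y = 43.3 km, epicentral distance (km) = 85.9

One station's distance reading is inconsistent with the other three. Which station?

Solve using three stations at a time. Using A, B, D (subtract circle equations pairwise → linear system) gives (x, y) ≈ (22.0, 6.8).
Distances from that point to each station vs reported:
  A: calculated 50.5 vs reported 50.6 → residual 0.1 km
  B: calculated 109.2 vs reported 109.2 → residual 0.0 km
  C: calculated 80.7 vs reported 100.3 → residual 19.6 km
  D: calculated 85.9 vs reported 85.9 → residual 0.0 km
A, B, D are mutually consistent (residuals ≈ 0); C is off by 19.6 km.

C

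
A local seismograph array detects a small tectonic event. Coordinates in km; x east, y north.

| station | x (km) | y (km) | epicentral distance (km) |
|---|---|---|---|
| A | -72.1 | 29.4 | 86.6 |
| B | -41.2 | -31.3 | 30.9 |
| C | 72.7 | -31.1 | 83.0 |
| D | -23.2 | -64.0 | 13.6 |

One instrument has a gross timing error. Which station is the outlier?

D

Solve using three stations at a time. Using A, B, C (subtract circle equations pairwise → linear system) gives (x, y) ≈ (-10.3, -31.3).
Distances from that point to each station vs reported:
  A: calculated 86.6 vs reported 86.6 → residual 0.0 km
  B: calculated 30.9 vs reported 30.9 → residual 0.0 km
  C: calculated 83.0 vs reported 83.0 → residual 0.0 km
  D: calculated 35.2 vs reported 13.6 → residual 21.6 km
A, B, C are mutually consistent (residuals ≈ 0); D is off by 21.6 km.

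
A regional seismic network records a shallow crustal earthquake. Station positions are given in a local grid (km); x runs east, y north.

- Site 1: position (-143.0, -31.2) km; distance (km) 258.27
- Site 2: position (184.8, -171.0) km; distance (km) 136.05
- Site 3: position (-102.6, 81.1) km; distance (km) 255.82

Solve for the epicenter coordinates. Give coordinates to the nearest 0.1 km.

Circle about each station: (x + 143.0)² + (y + 31.2)² = 258.27²; (x − 184.8)² + (y + 171.0)² = 136.05²; (x + 102.6)² + (y − 81.1)² = 255.82².
Subtracting the Site 1 equation from the Site 2 and Site 3 equations removes the quadratic terms:
655.6 x − 279.6 y = 90163.39
80.8 x + 224.6 y = -3058.95
Solving the 2×2 system: x ≈ 114.2, y ≈ -54.7 km.

x ≈ 114.2 km, y ≈ -54.7 km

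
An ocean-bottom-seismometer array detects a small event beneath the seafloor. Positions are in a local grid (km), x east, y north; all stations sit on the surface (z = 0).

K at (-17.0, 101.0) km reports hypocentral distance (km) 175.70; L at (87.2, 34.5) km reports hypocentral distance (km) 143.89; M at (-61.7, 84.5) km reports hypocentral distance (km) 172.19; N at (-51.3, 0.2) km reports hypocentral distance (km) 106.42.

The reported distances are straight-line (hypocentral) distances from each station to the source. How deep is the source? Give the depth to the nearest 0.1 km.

depth ≈ 69.8 km

Each station gives a sphere (x−x_i)² + (y−y_i)² + z² = d_i² (stations at z=0).
Subtracting the K sphere from L and M: z² cancels, leaving linear equations in x and y:
208.4 x − 133.0 y = 8470.25
-89.4 x − 33.0 y = 1678.23
Solving: x ≈ 3.001, y ≈ -58.984 km (keep extra digits for the depth step; rounded: 3.0, -59.0).
Then from the K sphere: z² = 175.70² − (x + 17.0)² − (y − 101.0)² with x = 3.001, y = -58.984, so z ≈ 69.825 ≈ 69.8 km.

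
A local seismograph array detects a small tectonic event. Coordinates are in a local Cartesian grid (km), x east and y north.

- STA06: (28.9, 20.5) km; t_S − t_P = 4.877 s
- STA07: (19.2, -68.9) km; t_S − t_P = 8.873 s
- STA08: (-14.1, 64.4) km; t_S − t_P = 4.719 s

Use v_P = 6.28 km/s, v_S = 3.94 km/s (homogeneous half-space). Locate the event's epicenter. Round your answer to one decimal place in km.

-22.4 km east, 15.2 km north

Distance from S−P lag: d = Δt · v_P v_S / (v_P − v_S) = Δt · (6.28·3.94)/(6.28−3.94) ≈ 10.5740·Δt.
So d_STA06 = 51.57, d_STA07 = 93.82, d_STA08 = 49.90 km.
Circle about each station: (x − 28.9)² + (y − 20.5)² = 51.57²; (x − 19.2)² + (y + 68.9)² = 93.82²; (x + 14.1)² + (y − 64.4)² = 49.90².
Subtracting pairs of circle equations eliminates x²+y² and gives linear equations (the radical axes):
-19.4 x − 178.8 y = -2282.34
-86.0 x + 87.8 y = 3260.16
Solving the 2×2 system: x ≈ -22.4, y ≈ 15.2 km.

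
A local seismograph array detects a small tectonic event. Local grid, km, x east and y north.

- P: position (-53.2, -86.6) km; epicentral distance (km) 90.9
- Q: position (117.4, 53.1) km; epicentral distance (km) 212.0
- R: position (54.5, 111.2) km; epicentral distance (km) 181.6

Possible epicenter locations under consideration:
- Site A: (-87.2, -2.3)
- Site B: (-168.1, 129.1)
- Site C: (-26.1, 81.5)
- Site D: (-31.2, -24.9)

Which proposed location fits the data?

For each candidate, compare |candidate − station| to the reported distance:
Site A: residuals P 0.0, Q 0.0, R 0.0 → max 0.0 km
Site B: residuals P 153.5, Q 83.4, R 41.7 → max 153.5 km
Site C: residuals P 79.4, Q 65.7, R 95.7 → max 95.7 km
Site D: residuals P 25.4, Q 44.2, R 20.8 → max 44.2 km
Only Site A has all residuals ≈ 0.

Site A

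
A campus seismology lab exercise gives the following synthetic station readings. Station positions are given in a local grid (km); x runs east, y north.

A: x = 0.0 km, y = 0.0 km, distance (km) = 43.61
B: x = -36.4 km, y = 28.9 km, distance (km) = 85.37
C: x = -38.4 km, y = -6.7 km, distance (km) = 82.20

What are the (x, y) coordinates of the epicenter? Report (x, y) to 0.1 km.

Circle about each station: x² + y² = 43.61²; (x + 36.4)² + (y − 28.9)² = 85.37²; (x + 38.4)² + (y + 6.7)² = 82.20².
Subtracting the A equation from the B and C equations removes the quadratic terms:
-72.8 x + 57.8 y = -3226.03
-76.8 x − 13.4 y = -3335.56
Solving the 2×2 system: x ≈ 43.6, y ≈ -0.9 km.

x ≈ 43.6 km, y ≈ -0.9 km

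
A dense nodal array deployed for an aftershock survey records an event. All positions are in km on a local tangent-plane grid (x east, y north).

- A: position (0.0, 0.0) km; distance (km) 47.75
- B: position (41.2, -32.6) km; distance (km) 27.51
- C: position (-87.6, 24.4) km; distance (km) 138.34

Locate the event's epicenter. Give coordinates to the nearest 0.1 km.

(47.4, -5.8)

Circle about each station: x² + y² = 47.75²; (x − 41.2)² + (y + 32.6)² = 27.51²; (x + 87.6)² + (y − 24.4)² = 138.34².
Subtracting the A equation from the B and C equations removes the quadratic terms:
82.4 x − 65.2 y = 4283.46
-175.2 x + 48.8 y = -8588.77
Solving the 2×2 system: x ≈ 47.4, y ≈ -5.8 km.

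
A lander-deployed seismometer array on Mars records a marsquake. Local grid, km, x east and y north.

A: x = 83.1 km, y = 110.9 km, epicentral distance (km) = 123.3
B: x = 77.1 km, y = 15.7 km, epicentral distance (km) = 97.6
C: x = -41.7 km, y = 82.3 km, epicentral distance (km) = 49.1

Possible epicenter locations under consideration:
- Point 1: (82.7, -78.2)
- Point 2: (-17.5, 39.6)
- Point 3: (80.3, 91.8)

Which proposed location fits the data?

Point 2

For each candidate, compare |candidate − station| to the reported distance:
Point 1: residuals A 65.8, B 3.5, C 154.0 → max 154.0 km
Point 2: residuals A 0.0, B 0.0, C 0.0 → max 0.0 km
Point 3: residuals A 104.0, B 21.4, C 73.3 → max 104.0 km
Only Point 2 has all residuals ≈ 0.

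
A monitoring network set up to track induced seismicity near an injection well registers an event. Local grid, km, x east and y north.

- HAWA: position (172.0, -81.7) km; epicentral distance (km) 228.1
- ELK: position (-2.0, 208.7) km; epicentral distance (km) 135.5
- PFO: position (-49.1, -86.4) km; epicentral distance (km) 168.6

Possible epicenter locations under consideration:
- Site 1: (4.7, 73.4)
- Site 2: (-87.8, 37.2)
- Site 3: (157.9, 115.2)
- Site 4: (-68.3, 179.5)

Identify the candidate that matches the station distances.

Site 1

For each candidate, compare |candidate − station| to the reported distance:
Site 1: residuals HAWA 0.0, ELK 0.0, PFO 0.0 → max 0.0 km
Site 2: residuals HAWA 57.6, ELK 56.3, PFO 39.1 → max 57.6 km
Site 3: residuals HAWA 30.7, ELK 49.7, PFO 120.3 → max 120.3 km
Site 4: residuals HAWA 126.8, ELK 63.1, PFO 98.0 → max 126.8 km
Only Site 1 has all residuals ≈ 0.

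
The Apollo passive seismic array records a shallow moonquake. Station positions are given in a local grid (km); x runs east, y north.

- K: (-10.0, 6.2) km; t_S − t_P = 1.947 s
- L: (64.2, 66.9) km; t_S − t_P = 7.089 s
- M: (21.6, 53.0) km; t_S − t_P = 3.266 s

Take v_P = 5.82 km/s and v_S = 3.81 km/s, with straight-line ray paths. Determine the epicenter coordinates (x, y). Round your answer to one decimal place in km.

Distance from S−P lag: d = Δt · v_P v_S / (v_P − v_S) = Δt · (5.82·3.81)/(5.82−3.81) ≈ 11.0319·Δt.
So d_K = 21.48, d_L = 78.21, d_M = 36.03 km.
Circle about each station: (x + 10.0)² + (y − 6.2)² = 21.48²; (x − 64.2)² + (y − 66.9)² = 78.21²; (x − 21.6)² + (y − 53.0)² = 36.03².
Subtracting pairs of circle equations eliminates x²+y² and gives linear equations (the radical axes):
148.4 x + 121.4 y = 2803.40
63.2 x + 93.6 y = 2300.35
Solving the 2×2 system: x ≈ -2.7, y ≈ 26.4 km.

-2.7 km east, 26.4 km north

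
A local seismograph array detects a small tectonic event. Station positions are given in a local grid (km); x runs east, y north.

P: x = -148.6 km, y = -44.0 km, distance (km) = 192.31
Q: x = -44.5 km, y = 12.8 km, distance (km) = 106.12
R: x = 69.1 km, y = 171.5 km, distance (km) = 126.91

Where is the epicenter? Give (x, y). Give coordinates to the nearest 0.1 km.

-46.4 km east, 118.9 km north

Circle about each station: (x + 148.6)² + (y + 44.0)² = 192.31²; (x + 44.5)² + (y − 12.8)² = 106.12²; (x − 69.1)² + (y − 171.5)² = 126.91².
Subtracting the P equation from the Q and R equations removes the quadratic terms:
208.2 x + 113.6 y = 3847.81
435.4 x + 431.0 y = 31046.09
Solving the 2×2 system: x ≈ -46.4, y ≈ 118.9 km.
Check against P (with the unrounded x, y): √((x + 148.6)²+(y + 44.0)²) = 192.31 ≈ 192.31 km. ✓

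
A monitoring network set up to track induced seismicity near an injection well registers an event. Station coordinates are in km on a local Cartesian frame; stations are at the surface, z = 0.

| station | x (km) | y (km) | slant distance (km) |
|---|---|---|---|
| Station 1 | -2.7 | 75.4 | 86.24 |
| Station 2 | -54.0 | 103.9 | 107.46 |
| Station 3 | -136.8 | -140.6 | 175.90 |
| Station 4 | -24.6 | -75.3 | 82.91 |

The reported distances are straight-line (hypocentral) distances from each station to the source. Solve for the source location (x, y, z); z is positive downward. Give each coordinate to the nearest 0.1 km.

(-37.2, 1.6, 28.3)

Each station gives a sphere (x−x_i)² + (y−y_i)² + z² = d_i² (stations at z=0).
Subtracting the Station 1 sphere from Station 2 and Station 3: z² cancels, leaving linear equations in x and y:
-102.6 x + 57.0 y = 3908.45
-268.2 x − 432.0 y = 9286.68
Solving: x ≈ -37.205, y ≈ 1.601 km (keep extra digits for the depth step; rounded: -37.2, 1.6).
Then from the Station 1 sphere: z² = 86.24² − (x + 2.7)² − (y − 75.4)² with x = -37.205, y = 1.601, so z ≈ 28.292 ≈ 28.3 km.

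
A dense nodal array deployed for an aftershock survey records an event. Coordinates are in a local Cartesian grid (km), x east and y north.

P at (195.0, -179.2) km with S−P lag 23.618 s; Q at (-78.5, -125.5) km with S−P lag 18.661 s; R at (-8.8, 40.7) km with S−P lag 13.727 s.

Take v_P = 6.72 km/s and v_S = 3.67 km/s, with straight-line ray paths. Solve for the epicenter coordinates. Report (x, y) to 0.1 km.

Distance from S−P lag: d = Δt · v_P v_S / (v_P − v_S) = Δt · (6.72·3.67)/(6.72−3.67) ≈ 8.0860·Δt.
So d_P = 190.98, d_Q = 150.89, d_R = 111.00 km.
Circle about each station: (x − 195.0)² + (y + 179.2)² = 190.98²; (x + 78.5)² + (y + 125.5)² = 150.89²; (x + 8.8)² + (y − 40.7)² = 111.00².
Subtracting pairs of circle equations eliminates x²+y² and gives linear equations (the radical axes):
-547.0 x + 107.4 y = -34519.57
-407.6 x + 439.8 y = -44251.35
Solving the 2×2 system: x ≈ 53.0, y ≈ -51.5 km.

x ≈ 53.0 km, y ≈ -51.5 km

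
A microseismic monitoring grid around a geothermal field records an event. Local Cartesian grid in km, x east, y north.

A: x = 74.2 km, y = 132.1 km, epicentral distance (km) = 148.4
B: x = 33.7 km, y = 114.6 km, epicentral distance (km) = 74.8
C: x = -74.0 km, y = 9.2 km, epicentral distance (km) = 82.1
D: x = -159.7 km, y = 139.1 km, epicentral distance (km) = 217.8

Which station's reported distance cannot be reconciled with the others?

B

Solve using three stations at a time. Using A, C, D (subtract circle equations pairwise → linear system) gives (x, y) ≈ (7.5, -0.5).
Distances from that point to each station vs reported:
  A: calculated 148.4 vs reported 148.4 → residual 0.0 km
  B: calculated 118.0 vs reported 74.8 → residual 43.2 km
  C: calculated 82.1 vs reported 82.1 → residual 0.0 km
  D: calculated 217.8 vs reported 217.8 → residual 0.0 km
A, C, D are mutually consistent (residuals ≈ 0); B is off by 43.2 km.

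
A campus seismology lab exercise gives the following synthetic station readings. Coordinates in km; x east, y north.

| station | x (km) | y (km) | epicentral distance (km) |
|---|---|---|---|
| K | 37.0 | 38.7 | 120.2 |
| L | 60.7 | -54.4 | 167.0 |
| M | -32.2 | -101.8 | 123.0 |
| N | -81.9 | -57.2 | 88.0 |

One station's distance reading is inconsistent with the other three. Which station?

Solve using three stations at a time. Using K, L, N (subtract circle equations pairwise → linear system) gives (x, y) ≈ (-82.9, 30.8).
Distances from that point to each station vs reported:
  K: calculated 120.2 vs reported 120.2 → residual 0.0 km
  L: calculated 167.0 vs reported 167.0 → residual 0.0 km
  M: calculated 142.0 vs reported 123.0 → residual 19.0 km
  N: calculated 88.0 vs reported 88.0 → residual 0.0 km
K, L, N are mutually consistent (residuals ≈ 0); M is off by 19.0 km.

M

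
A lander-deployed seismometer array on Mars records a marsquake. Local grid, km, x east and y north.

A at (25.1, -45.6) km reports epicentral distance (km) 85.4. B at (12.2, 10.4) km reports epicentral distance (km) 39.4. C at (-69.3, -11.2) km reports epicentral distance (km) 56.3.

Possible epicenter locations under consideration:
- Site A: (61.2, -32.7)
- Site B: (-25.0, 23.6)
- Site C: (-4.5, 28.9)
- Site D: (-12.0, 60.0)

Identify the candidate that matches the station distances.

Site B

For each candidate, compare |candidate − station| to the reported distance:
Site A: residuals A 47.1, B 25.9, C 76.0 → max 76.0 km
Site B: residuals A 0.0, B 0.1, C 0.0 → max 0.1 km
Site C: residuals A 5.2, B 14.5, C 19.9 → max 19.9 km
Site D: residuals A 26.5, B 15.8, C 35.1 → max 35.1 km
Only Site B has all residuals ≈ 0.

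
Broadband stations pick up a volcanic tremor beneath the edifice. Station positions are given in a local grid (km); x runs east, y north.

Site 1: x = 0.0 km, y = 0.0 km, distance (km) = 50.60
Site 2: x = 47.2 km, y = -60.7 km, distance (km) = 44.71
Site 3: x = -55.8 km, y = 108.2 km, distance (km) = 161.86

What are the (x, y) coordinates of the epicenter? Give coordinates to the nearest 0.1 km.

Circle about each station: x² + y² = 50.60²; (x − 47.2)² + (y + 60.7)² = 44.71²; (x + 55.8)² + (y − 108.2)² = 161.86².
Subtracting the Site 1 equation from the Site 2 and Site 3 equations removes the quadratic terms:
94.4 x − 121.4 y = 6473.71
-111.6 x + 216.4 y = -8817.42
Solving the 2×2 system: x ≈ 48.0, y ≈ -16.0 km.
Check against Site 1 (with the unrounded x, y): √(x²+y²) = 50.62 ≈ 50.60 km. ✓

x ≈ 48.0 km, y ≈ -16.0 km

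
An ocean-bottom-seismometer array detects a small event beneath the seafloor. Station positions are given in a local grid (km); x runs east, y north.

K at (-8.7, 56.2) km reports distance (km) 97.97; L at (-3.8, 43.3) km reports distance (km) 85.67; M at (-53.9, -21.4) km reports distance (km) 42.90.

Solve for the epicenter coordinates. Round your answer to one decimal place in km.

(-16.0, -41.5)

Circle about each station: (x + 8.7)² + (y − 56.2)² = 97.97²; (x + 3.8)² + (y − 43.3)² = 85.67²; (x + 53.9)² + (y + 21.4)² = 42.90².
Subtracting pairs of circle equations eliminates x²+y² and gives linear equations (the radical axes):
9.8 x − 25.8 y = 913.97
-90.4 x − 155.2 y = 7886.75
Solving the 2×2 system: x ≈ -16.0, y ≈ -41.5 km.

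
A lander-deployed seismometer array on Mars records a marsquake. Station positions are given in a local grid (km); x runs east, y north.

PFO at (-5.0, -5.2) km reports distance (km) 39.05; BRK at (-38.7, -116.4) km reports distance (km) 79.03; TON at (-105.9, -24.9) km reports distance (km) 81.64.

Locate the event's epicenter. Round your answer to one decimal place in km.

-25.4 km east, -38.5 km north

Circle about each station: (x + 5.0)² + (y + 5.2)² = 39.05²; (x + 38.7)² + (y + 116.4)² = 79.03²; (x + 105.9)² + (y + 24.9)² = 81.64².
Subtracting pairs of circle equations eliminates x²+y² and gives linear equations (the radical axes):
-67.4 x − 222.4 y = 10273.77
-201.8 x − 39.4 y = 6642.59
Solving the 2×2 system: x ≈ -25.4, y ≈ -38.5 km.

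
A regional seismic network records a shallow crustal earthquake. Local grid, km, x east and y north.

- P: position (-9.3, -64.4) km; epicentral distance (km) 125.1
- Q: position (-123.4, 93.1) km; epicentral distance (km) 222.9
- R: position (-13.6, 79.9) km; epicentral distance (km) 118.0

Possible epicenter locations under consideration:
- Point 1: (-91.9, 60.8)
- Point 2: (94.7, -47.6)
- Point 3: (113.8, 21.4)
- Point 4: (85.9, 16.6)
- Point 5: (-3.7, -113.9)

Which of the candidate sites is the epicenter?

Point 4

For each candidate, compare |candidate − station| to the reported distance:
Point 1: residuals P 24.9, Q 177.8, R 37.4 → max 177.8 km
Point 2: residuals P 19.8, Q 36.6, R 49.3 → max 49.3 km
Point 3: residuals P 25.0, Q 24.9, R 22.2 → max 25.0 km
Point 4: residuals P 0.1, Q 0.1, R 0.1 → max 0.1 km
Point 5: residuals P 75.3, Q 16.2, R 76.1 → max 76.1 km
Only Point 4 has all residuals ≈ 0.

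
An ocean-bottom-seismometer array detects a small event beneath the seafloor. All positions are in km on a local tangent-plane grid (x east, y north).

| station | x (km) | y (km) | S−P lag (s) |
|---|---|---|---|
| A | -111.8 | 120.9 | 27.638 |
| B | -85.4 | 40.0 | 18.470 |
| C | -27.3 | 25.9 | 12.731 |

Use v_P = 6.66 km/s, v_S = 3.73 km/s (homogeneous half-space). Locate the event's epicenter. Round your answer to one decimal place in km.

Distance from S−P lag: d = Δt · v_P v_S / (v_P − v_S) = Δt · (6.66·3.73)/(6.66−3.73) ≈ 8.4784·Δt.
So d_A = 234.33, d_B = 156.60, d_C = 107.94 km.
Circle about each station: (x + 111.8)² + (y − 120.9)² = 234.33²; (x + 85.4)² + (y − 40.0)² = 156.60²; (x + 27.3)² + (y − 25.9)² = 107.94².
Subtracting the A equation from the B and C equations removes the quadratic terms:
52.8 x − 161.8 y = 12164.10
169.0 x − 190.0 y = 17559.56
Solving the 2×2 system: x ≈ 30.6, y ≈ -65.2 km.
Check against A (with the unrounded x, y): √((x + 111.8)²+(y − 120.9)²) = 234.33 ≈ 234.33 km. ✓

(30.6, -65.2)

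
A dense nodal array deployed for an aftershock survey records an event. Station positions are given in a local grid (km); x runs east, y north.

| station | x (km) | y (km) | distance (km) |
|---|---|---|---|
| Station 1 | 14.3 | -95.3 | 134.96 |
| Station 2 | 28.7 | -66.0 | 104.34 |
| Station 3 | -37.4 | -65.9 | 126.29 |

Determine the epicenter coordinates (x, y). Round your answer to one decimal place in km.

34.1 km east, 38.2 km north

Circle about each station: (x − 14.3)² + (y + 95.3)² = 134.96²; (x − 28.7)² + (y + 66.0)² = 104.34²; (x + 37.4)² + (y + 65.9)² = 126.29².
Subtracting the Station 1 equation from the Station 2 and Station 3 equations removes the quadratic terms:
28.8 x + 58.6 y = 3220.48
-103.4 x + 58.8 y = -1279.97
Solving the 2×2 system: x ≈ 34.1, y ≈ 38.2 km.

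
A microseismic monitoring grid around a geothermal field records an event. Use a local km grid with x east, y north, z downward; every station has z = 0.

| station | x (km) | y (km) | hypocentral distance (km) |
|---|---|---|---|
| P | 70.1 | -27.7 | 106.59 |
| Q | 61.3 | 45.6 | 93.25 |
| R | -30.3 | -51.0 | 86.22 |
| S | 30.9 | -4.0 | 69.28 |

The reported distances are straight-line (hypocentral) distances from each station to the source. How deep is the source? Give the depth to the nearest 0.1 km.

Each station gives a sphere (x−x_i)² + (y−y_i)² + z² = d_i² (stations at z=0).
Subtracting the P sphere from Q and R: z² cancels, leaving linear equations in x and y:
-17.6 x + 146.6 y = 2821.62
-200.8 x − 46.6 y = 1765.33
Solving: x ≈ -12.899, y ≈ 17.698 km (keep extra digits for the depth step; rounded: -12.9, 17.7).
Then from the P sphere: z² = 106.59² − (x − 70.1)² − (y + 27.7)² with x = -12.899, y = 17.698, so z ≈ 49.108 ≈ 49.1 km.

z ≈ 49.1 km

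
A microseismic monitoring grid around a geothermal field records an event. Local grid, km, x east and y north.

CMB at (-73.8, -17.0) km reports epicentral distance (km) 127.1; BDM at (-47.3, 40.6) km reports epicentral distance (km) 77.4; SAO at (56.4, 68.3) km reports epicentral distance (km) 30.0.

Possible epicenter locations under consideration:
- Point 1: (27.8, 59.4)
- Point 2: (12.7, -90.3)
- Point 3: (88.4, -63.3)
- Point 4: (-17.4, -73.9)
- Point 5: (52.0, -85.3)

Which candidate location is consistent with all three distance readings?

For each candidate, compare |candidate − station| to the reported distance:
Point 1: residuals CMB 0.0, BDM 0.0, SAO 0.0 → max 0.0 km
Point 2: residuals CMB 13.7, BDM 66.6, SAO 134.5 → max 134.5 km
Point 3: residuals CMB 41.6, BDM 93.5, SAO 105.4 → max 105.4 km
Point 4: residuals CMB 47.0, BDM 40.9, SAO 130.2 → max 130.2 km
Point 5: residuals CMB 16.0, BDM 82.9, SAO 123.7 → max 123.7 km
Only Point 1 has all residuals ≈ 0.

Point 1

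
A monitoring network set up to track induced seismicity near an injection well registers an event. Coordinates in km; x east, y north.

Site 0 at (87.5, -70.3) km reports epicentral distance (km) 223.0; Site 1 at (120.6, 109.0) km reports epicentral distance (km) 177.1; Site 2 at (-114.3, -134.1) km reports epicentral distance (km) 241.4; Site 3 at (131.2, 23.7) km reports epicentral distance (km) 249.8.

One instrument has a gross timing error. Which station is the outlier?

Site 3

Solve using three stations at a time. Using Site 0, Site 1, Site 2 (subtract circle equations pairwise → linear system) gives (x, y) ≈ (-56.2, 100.1).
Distances from that point to each station vs reported:
  Site 0: calculated 222.9 vs reported 223.0 → residual 0.1 km
  Site 1: calculated 177.0 vs reported 177.1 → residual 0.1 km
  Site 2: calculated 241.3 vs reported 241.4 → residual 0.1 km
  Site 3: calculated 202.4 vs reported 249.8 → residual 47.4 km
Site 0, Site 1, Site 2 are mutually consistent (residuals ≈ 0); Site 3 is off by 47.4 km.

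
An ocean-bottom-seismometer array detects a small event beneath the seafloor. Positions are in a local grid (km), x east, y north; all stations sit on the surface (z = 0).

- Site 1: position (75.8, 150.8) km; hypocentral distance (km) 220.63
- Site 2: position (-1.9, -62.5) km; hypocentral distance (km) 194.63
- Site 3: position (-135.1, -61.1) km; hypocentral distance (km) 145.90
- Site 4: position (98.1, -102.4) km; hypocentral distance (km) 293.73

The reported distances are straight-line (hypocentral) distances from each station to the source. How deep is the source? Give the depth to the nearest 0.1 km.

Each station gives a sphere (x−x_i)² + (y−y_i)² + z² = d_i² (stations at z=0).
Subtracting the Site 1 sphere from Site 2 and Site 3: z² cancels, leaving linear equations in x and y:
-155.4 x − 426.6 y = -13779.66
-421.8 x − 423.8 y = 20889.73
Solving: x ≈ -129.306, y ≈ 79.404 km (keep extra digits for the depth step; rounded: -129.3, 79.4).
Then from the Site 1 sphere: z² = 220.63² − (x − 75.8)² − (y − 150.8)² with x = -129.306, y = 79.404, so z ≈ 38.881 ≈ 38.9 km.

depth ≈ 38.9 km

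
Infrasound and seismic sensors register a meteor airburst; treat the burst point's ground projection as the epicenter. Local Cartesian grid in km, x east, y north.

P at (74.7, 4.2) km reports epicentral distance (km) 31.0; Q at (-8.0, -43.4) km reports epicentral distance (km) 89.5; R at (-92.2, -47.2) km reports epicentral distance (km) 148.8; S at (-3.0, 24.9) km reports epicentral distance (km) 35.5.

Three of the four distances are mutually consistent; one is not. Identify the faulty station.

P

Solve using three stations at a time. Using Q, R, S (subtract circle equations pairwise → linear system) gives (x, y) ≈ (30.1, 37.6).
Distances from that point to each station vs reported:
  P: calculated 55.7 vs reported 31.0 → residual 24.7 km
  Q: calculated 89.5 vs reported 89.5 → residual 0.0 km
  R: calculated 148.8 vs reported 148.8 → residual 0.0 km
  S: calculated 35.4 vs reported 35.5 → residual 0.1 km
Q, R, S are mutually consistent (residuals ≈ 0); P is off by 24.7 km.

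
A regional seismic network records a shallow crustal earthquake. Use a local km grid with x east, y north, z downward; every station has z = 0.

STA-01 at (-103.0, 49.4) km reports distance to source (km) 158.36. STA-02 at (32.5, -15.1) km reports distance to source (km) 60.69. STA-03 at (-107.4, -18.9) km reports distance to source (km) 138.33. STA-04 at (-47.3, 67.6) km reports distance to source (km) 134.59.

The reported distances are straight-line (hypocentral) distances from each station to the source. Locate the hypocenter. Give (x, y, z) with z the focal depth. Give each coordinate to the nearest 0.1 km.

Each station gives a sphere (x−x_i)² + (y−y_i)² + z² = d_i² (stations at z=0).
Subtracting the STA-01 sphere from STA-02 and STA-03: z² cancels, leaving linear equations in x and y:
271.0 x − 129.0 y = 9629.51
-8.8 x − 136.6 y = 4785.31
Solving: x ≈ 18.297, y ≈ -36.210 km (keep extra digits for the depth step; rounded: 18.3, -36.2).
Then from the STA-01 sphere: z² = 158.36² − (x + 103.0)² − (y − 49.4)² with x = 18.297, y = -36.210, so z ≈ 55.099 ≈ 55.1 km.
Check against STA-04 (with the unrounded solution): distance 134.59 ≈ 134.59 km. ✓

x ≈ 18.3 km, y ≈ -36.2 km, depth ≈ 55.1 km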